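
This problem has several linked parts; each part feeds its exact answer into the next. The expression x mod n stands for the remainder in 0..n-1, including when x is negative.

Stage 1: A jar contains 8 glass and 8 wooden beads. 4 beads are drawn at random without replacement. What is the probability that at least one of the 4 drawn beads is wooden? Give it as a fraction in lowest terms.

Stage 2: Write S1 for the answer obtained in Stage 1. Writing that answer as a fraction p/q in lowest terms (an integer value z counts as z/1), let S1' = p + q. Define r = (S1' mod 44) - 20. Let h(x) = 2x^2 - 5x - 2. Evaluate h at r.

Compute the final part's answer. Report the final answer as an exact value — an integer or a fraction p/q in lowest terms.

401

Stage 1: total draws C(16,4) = 1820; complement C(8,4) = 70; favorable 1820 - 70 = 1750; P = 25/26; answer 25/26
Stage 2: S1 = 25/26; threaded value p + q = 51; r = -13; 2*(-13)^2 - 5*(-13)^1 - 2 = (338) + (65) + (-2) = 401; answer 401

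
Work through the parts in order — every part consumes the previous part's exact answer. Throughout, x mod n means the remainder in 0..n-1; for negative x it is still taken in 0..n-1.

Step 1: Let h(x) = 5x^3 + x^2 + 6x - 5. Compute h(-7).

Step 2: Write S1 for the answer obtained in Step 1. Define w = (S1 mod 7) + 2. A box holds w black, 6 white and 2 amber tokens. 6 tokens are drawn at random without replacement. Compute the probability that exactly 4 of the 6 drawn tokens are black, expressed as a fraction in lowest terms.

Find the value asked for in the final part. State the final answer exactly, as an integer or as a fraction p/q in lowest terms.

Step 1: 5*(-7)^3 + 1*(-7)^2 + 6*(-7)^1 - 5 = (-1715) + (49) + (-42) + (-5) = -1713; answer -1713
Step 2: S1 = -1713; w = 4; total draws C(12,6) = 924; favorable C(4,4)*C(8,2) = 28; P = 1/33; answer 1/33

1/33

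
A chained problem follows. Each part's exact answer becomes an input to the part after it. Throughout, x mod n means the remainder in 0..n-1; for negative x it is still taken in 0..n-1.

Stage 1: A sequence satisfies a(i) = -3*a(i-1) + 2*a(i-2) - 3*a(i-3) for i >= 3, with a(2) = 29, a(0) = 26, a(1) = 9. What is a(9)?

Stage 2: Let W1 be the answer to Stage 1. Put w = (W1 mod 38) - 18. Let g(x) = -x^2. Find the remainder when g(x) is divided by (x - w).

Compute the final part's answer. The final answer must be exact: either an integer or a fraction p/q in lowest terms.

-225

Stage 1: a(3) = -3*(29) + 2*(9) - 3*(26) = -147; iterating: a(3)=-147, a(4)=472, a(5)=-1797, a(6)=6776, a(7)=-25338, a(8)=94957, a(9)=-355875; answer -355875
Stage 2: W1 = -355875; w = 15; remainder = value at the root: -1*(15)^2 = (-225) = -225; answer -225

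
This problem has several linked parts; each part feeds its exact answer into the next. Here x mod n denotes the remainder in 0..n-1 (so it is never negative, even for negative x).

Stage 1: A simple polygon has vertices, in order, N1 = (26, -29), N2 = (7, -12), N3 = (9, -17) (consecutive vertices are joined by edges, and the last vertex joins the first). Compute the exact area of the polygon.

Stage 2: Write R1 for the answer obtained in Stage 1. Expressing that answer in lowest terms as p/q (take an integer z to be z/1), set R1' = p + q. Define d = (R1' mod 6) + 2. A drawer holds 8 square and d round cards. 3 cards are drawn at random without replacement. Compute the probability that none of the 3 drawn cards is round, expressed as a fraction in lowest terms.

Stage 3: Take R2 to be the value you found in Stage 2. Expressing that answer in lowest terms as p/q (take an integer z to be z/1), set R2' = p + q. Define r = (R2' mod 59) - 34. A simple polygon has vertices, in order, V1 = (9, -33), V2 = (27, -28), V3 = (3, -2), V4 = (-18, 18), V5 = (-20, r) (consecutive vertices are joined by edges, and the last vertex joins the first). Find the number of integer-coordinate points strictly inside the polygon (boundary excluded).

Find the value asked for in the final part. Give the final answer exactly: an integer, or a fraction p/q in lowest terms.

Stage 1: cross terms: (26*-12 - 7*-29)=-109, (7*-17 - 9*-12)=-11, (9*-29 - 26*-17)=181; twice the area = |61| = 61; area = 61/2; answer 61/2
Stage 2: R1 = 61/2; threaded value p + q = 63; d = 5; total draws C(13,3) = 286; favorable C(8,3) = 56; P = 28/143; answer 28/143
Stage 3: R2 = 28/143; threaded value p + q = 171; r = 19; cross terms: (9*-28 - 27*-33)=639, (27*-2 - 3*-28)=30, (3*18 - -18*-2)=18, (-18*19 - -20*18)=18, (-20*-33 - 9*19)=489; twice the area = |1194| = 1194; area = 597; boundary points = 1 + 2 + 1 + 1 + 1 = 6; strictly interior points = area - boundary/2 + 1 = 595; answer 595

595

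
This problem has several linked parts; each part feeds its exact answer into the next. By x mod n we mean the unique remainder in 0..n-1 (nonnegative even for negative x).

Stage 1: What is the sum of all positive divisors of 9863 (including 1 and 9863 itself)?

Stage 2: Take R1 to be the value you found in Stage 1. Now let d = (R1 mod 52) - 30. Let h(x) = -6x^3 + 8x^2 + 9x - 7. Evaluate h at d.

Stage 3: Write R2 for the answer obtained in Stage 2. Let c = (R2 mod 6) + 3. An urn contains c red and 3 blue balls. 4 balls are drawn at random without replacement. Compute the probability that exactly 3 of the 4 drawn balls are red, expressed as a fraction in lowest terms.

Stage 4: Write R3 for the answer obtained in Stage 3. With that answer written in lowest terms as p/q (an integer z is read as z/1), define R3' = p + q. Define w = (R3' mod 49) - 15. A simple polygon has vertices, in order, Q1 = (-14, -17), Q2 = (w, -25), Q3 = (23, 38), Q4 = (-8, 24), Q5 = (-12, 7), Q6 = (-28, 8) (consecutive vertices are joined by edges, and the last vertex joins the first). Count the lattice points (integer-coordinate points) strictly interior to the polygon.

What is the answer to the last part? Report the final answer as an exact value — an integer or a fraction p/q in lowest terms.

Stage 1: 9863 = 7 * 1409; sigma = (1 + 7) * (1 + 1409) = 8 * 1410 = 11280; answer 11280
Stage 2: R1 = 11280; d = 18; -6*(18)^3 + 8*(18)^2 + 9*(18)^1 - 7 = (-34992) + (2592) + (162) + (-7) = -32245; answer -32245
Stage 3: R2 = -32245; c = 8; total draws C(11,4) = 330; favorable C(8,3)*C(3,1) = 168; P = 28/55; answer 28/55
Stage 4: R3 = 28/55; threaded value p + q = 83; w = 19; cross terms: (-14*-25 - 19*-17)=673, (19*38 - 23*-25)=1297, (23*24 - -8*38)=856, (-8*7 - -12*24)=232, (-12*8 - -28*7)=100, (-28*-17 - -14*8)=588; twice the area = |3746| = 3746; area = 1873; boundary points = 1 + 1 + 1 + 1 + 1 + 1 = 6; strictly interior points = area - boundary/2 + 1 = 1871; answer 1871

1871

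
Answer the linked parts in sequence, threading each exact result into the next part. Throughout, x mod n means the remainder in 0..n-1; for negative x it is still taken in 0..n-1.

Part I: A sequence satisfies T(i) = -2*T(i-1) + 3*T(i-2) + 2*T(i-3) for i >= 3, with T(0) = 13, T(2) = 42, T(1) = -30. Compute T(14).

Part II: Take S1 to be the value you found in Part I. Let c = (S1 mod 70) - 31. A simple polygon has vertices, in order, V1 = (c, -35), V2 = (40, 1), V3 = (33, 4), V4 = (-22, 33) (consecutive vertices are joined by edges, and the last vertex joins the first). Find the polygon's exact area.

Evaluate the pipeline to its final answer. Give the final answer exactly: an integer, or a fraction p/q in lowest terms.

Part I: T(3) = -2*(42) + 3*(-30) + 2*(13) = -148; iterating: T(3)=-148, T(4)=362, T(5)=-1084, T(6)=2958, T(7)=-8444, T(8)=23594, T(9)=-66604, T(10)=187102, T(11)=-526828, T(12)=1481754, T(13)=-4169788, T(14)=11731182; answer 11731182
Part II: S1 = 11731182; c = -9; cross terms: (-9*1 - 40*-35)=1391, (40*4 - 33*1)=127, (33*33 - -22*4)=1177, (-22*-35 - -9*33)=1067; twice the area = |3762| = 3762; area = 1881; answer 1881

1881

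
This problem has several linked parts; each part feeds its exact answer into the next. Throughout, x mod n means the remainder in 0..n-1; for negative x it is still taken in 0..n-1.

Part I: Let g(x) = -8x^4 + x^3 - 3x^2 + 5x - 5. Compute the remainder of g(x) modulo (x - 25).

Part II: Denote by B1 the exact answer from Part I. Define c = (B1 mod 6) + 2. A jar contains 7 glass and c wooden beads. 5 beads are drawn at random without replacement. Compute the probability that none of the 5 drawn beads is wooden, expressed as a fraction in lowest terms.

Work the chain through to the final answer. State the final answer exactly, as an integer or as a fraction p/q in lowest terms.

Part I: remainder = value at the root: -8*(25)^4 + 1*(25)^3 - 3*(25)^2 + 5*(25)^1 - 5 = (-3125000) + (15625) + (-1875) + (125) + (-5) = -3111130; answer -3111130
Part II: B1 = -3111130; c = 4; total draws C(11,5) = 462; favorable C(7,5) = 21; P = 1/22; answer 1/22

1/22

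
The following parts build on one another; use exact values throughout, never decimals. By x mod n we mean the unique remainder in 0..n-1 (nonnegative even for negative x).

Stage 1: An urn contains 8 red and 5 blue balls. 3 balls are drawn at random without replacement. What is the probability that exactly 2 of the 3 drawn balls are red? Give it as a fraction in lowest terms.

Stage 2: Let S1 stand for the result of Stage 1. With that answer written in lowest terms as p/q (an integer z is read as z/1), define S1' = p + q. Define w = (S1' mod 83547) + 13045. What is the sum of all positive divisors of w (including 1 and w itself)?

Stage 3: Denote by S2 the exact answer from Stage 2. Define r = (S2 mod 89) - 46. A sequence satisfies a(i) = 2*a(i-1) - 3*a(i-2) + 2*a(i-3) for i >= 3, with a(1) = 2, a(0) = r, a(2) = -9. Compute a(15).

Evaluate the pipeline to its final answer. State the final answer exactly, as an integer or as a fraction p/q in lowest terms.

1318

Stage 1: total draws C(13,3) = 286; favorable C(8,2)*C(5,1) = 140; P = 70/143; answer 70/143
Stage 2: S1 = 70/143; threaded value p + q = 213; w = 13258; 13258 = 2 * 7 * 947; sigma = (1 + 2) * (1 + 7) * (1 + 947) = 3 * 8 * 948 = 22752; answer 22752
Stage 3: S2 = 22752; r = 11; a(3) = 2*(-9) - 3*(2) + 2*(11) = -2; iterating: a(3)=-2, a(4)=27, a(5)=42, a(6)=-1, a(7)=-74, a(8)=-61, a(9)=98, a(10)=231, a(11)=46, a(12)=-405, a(13)=-486, a(14)=335, a(15)=1318; answer 1318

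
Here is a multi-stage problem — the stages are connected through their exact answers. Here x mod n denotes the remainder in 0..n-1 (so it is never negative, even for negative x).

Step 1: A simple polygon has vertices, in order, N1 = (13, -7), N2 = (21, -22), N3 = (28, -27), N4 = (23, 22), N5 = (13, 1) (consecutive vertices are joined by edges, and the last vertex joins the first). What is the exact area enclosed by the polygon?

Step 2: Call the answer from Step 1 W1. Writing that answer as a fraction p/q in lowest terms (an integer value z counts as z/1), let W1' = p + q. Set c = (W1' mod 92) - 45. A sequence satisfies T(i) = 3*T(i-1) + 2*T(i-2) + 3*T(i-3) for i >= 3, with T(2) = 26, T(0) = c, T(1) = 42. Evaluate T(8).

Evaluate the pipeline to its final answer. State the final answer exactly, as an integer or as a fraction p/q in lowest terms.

Step 1: cross terms: (13*-22 - 21*-7)=-139, (21*-27 - 28*-22)=49, (28*22 - 23*-27)=1237, (23*1 - 13*22)=-263, (13*-7 - 13*1)=-104; twice the area = |780| = 780; area = 390; answer 390
Step 2: W1 = 390; threaded value p + q = 391; c = -22; T(3) = 3*(26) + 2*(42) + 3*(-22) = 96; iterating: T(3)=96, T(4)=466, T(5)=1668, T(6)=6224, T(7)=23406, T(8)=87670; answer 87670

87670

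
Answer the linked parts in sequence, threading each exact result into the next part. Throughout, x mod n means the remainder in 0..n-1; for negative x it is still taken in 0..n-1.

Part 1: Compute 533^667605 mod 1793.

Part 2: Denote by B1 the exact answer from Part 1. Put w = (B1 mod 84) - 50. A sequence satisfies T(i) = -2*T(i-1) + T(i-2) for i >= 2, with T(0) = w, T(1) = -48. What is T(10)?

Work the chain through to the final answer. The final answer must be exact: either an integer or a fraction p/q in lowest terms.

112174

Part 1: squarings mod 1793: 533^1=533, 533^2=795, 533^4=889, 533^8=1401, 533^16=1259, 533^32=69, 533^64=1175, 533^128=15, 533^256=225, 533^512=421, 533^1024=1527, 533^2048=829, 533^4096=522, 533^8192=1741, 533^16384=911, 533^32768=1555, 533^65536=1061, 533^131072=1510, 533^262144=1197, 533^524288=202; 533^667605 = 533^1 * 533^4 * 533^16 * 533^64 * 533^128 * 533^256 * 533^512 * 533^1024 * 533^2048 * 533^8192 * 533^131072 * 533^524288 = 1728 (mod 1793); answer 1728
Part 2: B1 = 1728; w = -2; T(2) = -2*(-48) + 1*(-2) = 94; iterating: T(2)=94, T(3)=-236, T(4)=566, T(5)=-1368, T(6)=3302, T(7)=-7972, T(8)=19246, T(9)=-46464, T(10)=112174; answer 112174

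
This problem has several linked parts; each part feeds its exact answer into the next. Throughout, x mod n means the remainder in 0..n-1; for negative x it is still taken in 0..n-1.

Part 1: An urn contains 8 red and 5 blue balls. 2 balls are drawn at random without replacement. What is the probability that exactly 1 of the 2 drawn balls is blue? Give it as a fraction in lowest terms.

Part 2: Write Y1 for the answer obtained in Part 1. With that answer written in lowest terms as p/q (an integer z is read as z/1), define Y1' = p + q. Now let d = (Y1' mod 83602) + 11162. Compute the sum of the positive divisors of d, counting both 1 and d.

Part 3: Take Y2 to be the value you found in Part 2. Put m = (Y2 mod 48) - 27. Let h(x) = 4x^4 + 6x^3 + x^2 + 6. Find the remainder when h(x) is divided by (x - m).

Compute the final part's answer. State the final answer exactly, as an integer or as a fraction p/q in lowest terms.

Part 1: total draws C(13,2) = 78; favorable C(5,1)*C(8,1) = 40; P = 20/39; answer 20/39
Part 2: Y1 = 20/39; threaded value p + q = 59; d = 11221; 11221 = 7^2 * 229; sigma = (1 + 7 + 49) * (1 + 229) = 57 * 230 = 13110; answer 13110
Part 3: Y2 = 13110; m = -21; remainder = value at the root: 4*(-21)^4 + 6*(-21)^3 + 1*(-21)^2 + 6 = (777924) + (-55566) + (441) + (6) = 722805; answer 722805

722805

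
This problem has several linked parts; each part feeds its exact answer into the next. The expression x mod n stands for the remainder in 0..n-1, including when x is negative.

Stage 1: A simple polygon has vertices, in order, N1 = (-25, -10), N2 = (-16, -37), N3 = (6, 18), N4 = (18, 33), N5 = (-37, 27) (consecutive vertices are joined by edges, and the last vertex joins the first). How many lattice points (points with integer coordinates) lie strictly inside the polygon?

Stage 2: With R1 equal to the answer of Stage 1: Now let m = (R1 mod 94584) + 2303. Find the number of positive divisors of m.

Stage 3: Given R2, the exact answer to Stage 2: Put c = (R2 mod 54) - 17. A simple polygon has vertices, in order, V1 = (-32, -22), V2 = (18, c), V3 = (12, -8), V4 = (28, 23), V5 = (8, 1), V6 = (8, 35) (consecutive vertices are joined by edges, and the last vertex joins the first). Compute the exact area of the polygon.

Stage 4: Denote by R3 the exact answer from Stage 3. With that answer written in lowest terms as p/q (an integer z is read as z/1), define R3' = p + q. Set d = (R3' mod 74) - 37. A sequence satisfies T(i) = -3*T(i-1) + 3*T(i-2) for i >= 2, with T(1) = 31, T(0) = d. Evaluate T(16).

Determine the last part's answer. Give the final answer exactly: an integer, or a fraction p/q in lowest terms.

-2258053443

Stage 1: cross terms: (-25*-37 - -16*-10)=765, (-16*18 - 6*-37)=-66, (6*33 - 18*18)=-126, (18*27 - -37*33)=1707, (-37*-10 - -25*27)=1045; twice the area = |3325| = 3325; area = 3325/2; boundary points = 9 + 11 + 3 + 1 + 1 = 25; strictly interior points = area - boundary/2 + 1 = 1651; answer 1651
Stage 2: R1 = 1651; m = 3954; 3954 = 2 * 3 * 659; number of divisors = (1+1) * (1+1) * (1+1) = 8; answer 8
Stage 3: R2 = 8; c = -9; cross terms: (-32*-9 - 18*-22)=684, (18*-8 - 12*-9)=-36, (12*23 - 28*-8)=500, (28*1 - 8*23)=-156, (8*35 - 8*1)=272, (8*-22 - -32*35)=944; twice the area = |2208| = 2208; area = 1104; answer 1104
Stage 4: R3 = 1104; threaded value p + q = 1105; d = 32; T(2) = -3*(31) + 3*(32) = 3; iterating: T(2)=3, T(3)=84, T(4)=-243, T(5)=981, T(6)=-3672, T(7)=13959, T(8)=-52893, T(9)=200556, T(10)=-760347, T(11)=2882709, T(12)=-10929168, T(13)=41435631, T(14)=-157094397, T(15)=595590084, T(16)=-2258053443; answer -2258053443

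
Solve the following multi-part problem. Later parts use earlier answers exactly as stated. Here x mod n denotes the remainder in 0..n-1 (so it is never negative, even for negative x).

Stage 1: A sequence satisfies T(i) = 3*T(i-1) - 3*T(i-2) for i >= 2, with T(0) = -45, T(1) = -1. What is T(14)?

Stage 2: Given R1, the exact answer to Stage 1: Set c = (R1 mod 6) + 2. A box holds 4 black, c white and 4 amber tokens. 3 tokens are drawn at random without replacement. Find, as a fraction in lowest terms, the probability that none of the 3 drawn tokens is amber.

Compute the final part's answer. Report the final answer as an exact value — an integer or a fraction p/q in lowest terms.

Stage 1: T(2) = 3*(-1) - 3*(-45) = 132; iterating: T(2)=132, T(3)=399, T(4)=801, T(5)=1206, T(6)=1215, T(7)=27, T(8)=-3564, T(9)=-10773, T(10)=-21627, T(11)=-32562, T(12)=-32805, T(13)=-729, T(14)=96228; answer 96228
Stage 2: R1 = 96228; c = 2; total draws C(10,3) = 120; favorable C(6,3) = 20; P = 1/6; answer 1/6

1/6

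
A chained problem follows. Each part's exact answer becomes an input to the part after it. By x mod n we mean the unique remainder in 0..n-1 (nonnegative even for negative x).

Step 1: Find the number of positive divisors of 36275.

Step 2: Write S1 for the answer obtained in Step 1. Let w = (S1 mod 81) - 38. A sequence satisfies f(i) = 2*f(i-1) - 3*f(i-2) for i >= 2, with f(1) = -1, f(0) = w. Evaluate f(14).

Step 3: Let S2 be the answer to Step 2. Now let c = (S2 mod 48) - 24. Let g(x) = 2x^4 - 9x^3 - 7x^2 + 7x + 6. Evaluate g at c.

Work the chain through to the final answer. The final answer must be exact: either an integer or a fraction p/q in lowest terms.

10376

Step 1: 36275 = 5^2 * 1451; number of divisors = (2+1) * (1+1) = 6; answer 6
Step 2: S1 = 6; w = -32; f(2) = 2*(-1) - 3*(-32) = 94; iterating: f(2)=94, f(3)=191, f(4)=100, f(5)=-373, f(6)=-1046, f(7)=-973, f(8)=1192, f(9)=5303, f(10)=7030, f(11)=-1849, f(12)=-24788, f(13)=-44029, f(14)=-13694; answer -13694
Step 3: S2 = -13694; c = 10; 2*(10)^4 - 9*(10)^3 - 7*(10)^2 + 7*(10)^1 + 6 = (20000) + (-9000) + (-700) + (70) + (6) = 10376; answer 10376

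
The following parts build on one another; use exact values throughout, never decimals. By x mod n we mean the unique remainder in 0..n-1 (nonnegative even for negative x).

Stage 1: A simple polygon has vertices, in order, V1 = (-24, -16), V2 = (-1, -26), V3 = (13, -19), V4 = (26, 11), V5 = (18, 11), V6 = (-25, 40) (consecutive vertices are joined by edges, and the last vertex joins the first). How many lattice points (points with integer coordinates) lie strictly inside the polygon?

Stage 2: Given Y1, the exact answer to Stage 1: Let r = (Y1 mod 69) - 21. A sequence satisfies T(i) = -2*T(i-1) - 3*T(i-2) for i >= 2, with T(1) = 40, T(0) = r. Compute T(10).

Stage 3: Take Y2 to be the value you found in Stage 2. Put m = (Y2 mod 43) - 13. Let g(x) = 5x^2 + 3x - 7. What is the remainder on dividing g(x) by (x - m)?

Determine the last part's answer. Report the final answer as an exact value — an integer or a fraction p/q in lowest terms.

Stage 1: cross terms: (-24*-26 - -1*-16)=608, (-1*-19 - 13*-26)=357, (13*11 - 26*-19)=637, (26*11 - 18*11)=88, (18*40 - -25*11)=995, (-25*-16 - -24*40)=1360; twice the area = |4045| = 4045; area = 4045/2; boundary points = 1 + 7 + 1 + 8 + 1 + 1 = 19; strictly interior points = area - boundary/2 + 1 = 2014; answer 2014
Stage 2: Y1 = 2014; r = -8; T(2) = -2*(40) - 3*(-8) = -56; iterating: T(2)=-56, T(3)=-8, T(4)=184, T(5)=-344, T(6)=136, T(7)=760, T(8)=-1928, T(9)=1576, T(10)=2632; answer 2632
Stage 3: Y2 = 2632; m = -4; remainder = value at the root: 5*(-4)^2 + 3*(-4)^1 - 7 = (80) + (-12) + (-7) = 61; answer 61

61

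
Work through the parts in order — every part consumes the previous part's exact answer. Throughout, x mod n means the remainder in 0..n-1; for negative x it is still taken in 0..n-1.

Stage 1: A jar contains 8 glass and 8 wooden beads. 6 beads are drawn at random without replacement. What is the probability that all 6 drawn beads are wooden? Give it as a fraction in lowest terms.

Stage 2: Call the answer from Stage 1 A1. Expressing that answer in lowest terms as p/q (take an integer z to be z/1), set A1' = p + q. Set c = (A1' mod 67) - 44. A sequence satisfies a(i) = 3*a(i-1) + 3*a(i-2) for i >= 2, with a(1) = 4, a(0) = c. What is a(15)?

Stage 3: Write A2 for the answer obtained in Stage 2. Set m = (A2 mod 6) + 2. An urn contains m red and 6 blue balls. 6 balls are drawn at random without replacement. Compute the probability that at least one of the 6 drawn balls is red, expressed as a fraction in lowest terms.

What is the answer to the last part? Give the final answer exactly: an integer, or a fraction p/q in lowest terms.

Stage 1: total draws C(16,6) = 8008; favorable C(8,6) = 28; P = 1/286; answer 1/286
Stage 2: A1 = 1/286; threaded value p + q = 287; c = -25; a(2) = 3*(4) + 3*(-25) = -63; iterating: a(2)=-63, a(3)=-177, a(4)=-720, a(5)=-2691, a(6)=-10233, a(7)=-38772, a(8)=-147015, a(9)=-557361, a(10)=-2113128, a(11)=-8011467, a(12)=-30373785, a(13)=-115155756, a(14)=-436588623, a(15)=-1655233137; answer -1655233137
Stage 3: A2 = -1655233137; m = 5; total draws C(11,6) = 462; complement C(6,6) = 1; favorable 462 - 1 = 461; P = 461/462; answer 461/462

461/462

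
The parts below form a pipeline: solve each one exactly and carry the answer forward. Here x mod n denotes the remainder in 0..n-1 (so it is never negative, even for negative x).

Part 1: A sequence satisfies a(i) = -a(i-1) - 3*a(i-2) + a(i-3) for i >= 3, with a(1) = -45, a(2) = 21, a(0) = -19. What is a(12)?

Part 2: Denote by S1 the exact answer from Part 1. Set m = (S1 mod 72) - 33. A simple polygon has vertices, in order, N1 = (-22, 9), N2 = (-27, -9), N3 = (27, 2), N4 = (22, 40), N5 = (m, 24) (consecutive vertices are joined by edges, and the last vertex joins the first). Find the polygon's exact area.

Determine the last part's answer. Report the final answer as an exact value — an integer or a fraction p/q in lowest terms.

1175

Part 1: a(3) = -1*(21) - 3*(-45) + 1*(-19) = 95; iterating: a(3)=95, a(4)=-203, a(5)=-61, a(6)=765, a(7)=-785, a(8)=-1571, a(9)=4691, a(10)=-763, a(11)=-14881, a(12)=21861; answer 21861
Part 2: S1 = 21861; m = 12; cross terms: (-22*-9 - -27*9)=441, (-27*2 - 27*-9)=189, (27*40 - 22*2)=1036, (22*24 - 12*40)=48, (12*9 - -22*24)=636; twice the area = |2350| = 2350; area = 1175; answer 1175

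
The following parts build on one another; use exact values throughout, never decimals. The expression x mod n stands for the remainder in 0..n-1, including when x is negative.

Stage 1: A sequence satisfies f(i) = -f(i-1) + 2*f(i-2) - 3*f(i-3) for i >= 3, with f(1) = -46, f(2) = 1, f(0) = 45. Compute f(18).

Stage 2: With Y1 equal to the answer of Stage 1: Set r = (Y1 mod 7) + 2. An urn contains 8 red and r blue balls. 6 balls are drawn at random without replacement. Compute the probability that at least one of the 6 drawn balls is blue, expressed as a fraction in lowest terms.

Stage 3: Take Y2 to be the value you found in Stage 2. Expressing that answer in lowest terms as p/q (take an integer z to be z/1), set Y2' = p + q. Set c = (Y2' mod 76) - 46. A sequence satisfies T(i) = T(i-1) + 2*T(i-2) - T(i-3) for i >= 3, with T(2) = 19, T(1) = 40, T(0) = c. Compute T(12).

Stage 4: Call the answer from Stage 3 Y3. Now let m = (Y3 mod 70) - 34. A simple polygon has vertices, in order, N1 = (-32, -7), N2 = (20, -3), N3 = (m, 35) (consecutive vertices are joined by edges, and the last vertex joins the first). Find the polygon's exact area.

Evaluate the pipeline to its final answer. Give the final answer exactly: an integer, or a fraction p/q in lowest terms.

1018

Stage 1: f(3) = -1*(1) + 2*(-46) - 3*(45) = -228; iterating: f(3)=-228, f(4)=368, f(5)=-827, f(6)=2247, f(7)=-5005, f(8)=11980, f(9)=-28731, f(10)=67706, f(11)=-161108, f(12)=382713, f(13)=-908047, f(14)=2156797, f(15)=-5121030, f(16)=12158765, f(17)=-28871216, f(18)=68551836; answer 68551836
Stage 2: Y1 = 68551836; r = 5; total draws C(13,6) = 1716; complement C(8,6) = 28; favorable 1716 - 28 = 1688; P = 422/429; answer 422/429
Stage 3: Y2 = 422/429; threaded value p + q = 851; c = -31; T(3) = 1*(19) + 2*(40) - 1*(-31) = 130; iterating: T(3)=130, T(4)=128, T(5)=369, T(6)=495, T(7)=1105, T(8)=1726, T(9)=3441, T(10)=5788, T(11)=10944, T(12)=19079; answer 19079
Stage 4: Y3 = 19079; m = 5; cross terms: (-32*-3 - 20*-7)=236, (20*35 - 5*-3)=715, (5*-7 - -32*35)=1085; twice the area = |2036| = 2036; area = 1018; answer 1018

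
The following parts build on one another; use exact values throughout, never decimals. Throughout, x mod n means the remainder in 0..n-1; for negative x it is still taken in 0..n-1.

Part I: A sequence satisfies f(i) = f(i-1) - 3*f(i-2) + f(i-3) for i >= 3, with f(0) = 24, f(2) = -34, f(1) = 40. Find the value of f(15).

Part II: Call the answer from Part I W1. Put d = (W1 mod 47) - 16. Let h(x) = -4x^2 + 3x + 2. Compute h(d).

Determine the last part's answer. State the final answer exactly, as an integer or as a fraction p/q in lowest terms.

-2045

Part I: f(3) = 1*(-34) - 3*(40) + 1*(24) = -130; iterating: f(3)=-130, f(4)=12, f(5)=368, f(6)=202, f(7)=-890, f(8)=-1128, f(9)=1744, f(10)=4238, f(11)=-2122, f(12)=-13092, f(13)=-2488, f(14)=34666, f(15)=29038; answer 29038
Part II: W1 = 29038; d = 23; -4*(23)^2 + 3*(23)^1 + 2 = (-2116) + (69) + (2) = -2045; answer -2045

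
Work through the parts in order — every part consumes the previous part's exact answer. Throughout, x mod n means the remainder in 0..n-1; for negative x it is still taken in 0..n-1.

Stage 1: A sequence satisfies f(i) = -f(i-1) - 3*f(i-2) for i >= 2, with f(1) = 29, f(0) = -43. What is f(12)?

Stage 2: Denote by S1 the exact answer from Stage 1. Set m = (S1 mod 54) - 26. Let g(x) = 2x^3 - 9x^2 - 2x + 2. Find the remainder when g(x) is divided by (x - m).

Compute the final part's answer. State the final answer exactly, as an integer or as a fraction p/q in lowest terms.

-7

Stage 1: f(2) = -1*(29) - 3*(-43) = 100; iterating: f(2)=100, f(3)=-187, f(4)=-113, f(5)=674, f(6)=-335, f(7)=-1687, f(8)=2692, f(9)=2369, f(10)=-10445, f(11)=3338, f(12)=27997; answer 27997
Stage 2: S1 = 27997; m = -1; remainder = value at the root: 2*(-1)^3 - 9*(-1)^2 - 2*(-1)^1 + 2 = (-2) + (-9) + (2) + (2) = -7; answer -7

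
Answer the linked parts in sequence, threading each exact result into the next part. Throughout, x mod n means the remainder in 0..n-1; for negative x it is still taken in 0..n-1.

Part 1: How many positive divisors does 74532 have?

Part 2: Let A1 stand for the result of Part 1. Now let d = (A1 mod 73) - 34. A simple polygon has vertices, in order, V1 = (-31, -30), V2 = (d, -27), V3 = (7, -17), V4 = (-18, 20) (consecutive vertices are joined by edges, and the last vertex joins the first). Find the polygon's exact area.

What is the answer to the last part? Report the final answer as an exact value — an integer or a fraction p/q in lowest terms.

867

Part 1: 74532 = 2^2 * 3 * 6211; number of divisors = (2+1) * (1+1) * (1+1) = 12; answer 12
Part 2: A1 = 12; d = -22; cross terms: (-31*-27 - -22*-30)=177, (-22*-17 - 7*-27)=563, (7*20 - -18*-17)=-166, (-18*-30 - -31*20)=1160; twice the area = |1734| = 1734; area = 867; answer 867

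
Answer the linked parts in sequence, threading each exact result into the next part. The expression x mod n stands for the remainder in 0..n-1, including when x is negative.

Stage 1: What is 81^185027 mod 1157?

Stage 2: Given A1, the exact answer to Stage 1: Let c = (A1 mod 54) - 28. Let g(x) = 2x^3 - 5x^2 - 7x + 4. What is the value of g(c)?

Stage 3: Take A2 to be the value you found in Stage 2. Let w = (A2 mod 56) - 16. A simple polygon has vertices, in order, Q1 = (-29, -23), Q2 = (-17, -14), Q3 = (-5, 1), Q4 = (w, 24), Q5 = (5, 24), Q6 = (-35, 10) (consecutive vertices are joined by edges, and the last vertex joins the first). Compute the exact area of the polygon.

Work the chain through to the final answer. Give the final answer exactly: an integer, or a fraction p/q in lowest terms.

Stage 1: squarings mod 1157: 81^1=81, 81^2=776, 81^4=536, 81^8=360, 81^16=16, 81^32=256, 81^64=744, 81^128=490, 81^256=601, 81^512=217, 81^1024=809, 81^2048=776, 81^4096=536, 81^8192=360, 81^16384=16, 81^32768=256, 81^65536=744, 81^131072=490; 81^185027 = 81^1 * 81^2 * 81^64 * 81^128 * 81^512 * 81^4096 * 81^16384 * 81^32768 * 81^131072 = 1023 (mod 1157); answer 1023
Stage 2: A1 = 1023; c = 23; 2*(23)^3 - 5*(23)^2 - 7*(23)^1 + 4 = (24334) + (-2645) + (-161) + (4) = 21532; answer 21532
Stage 3: A2 = 21532; w = 12; cross terms: (-29*-14 - -17*-23)=15, (-17*1 - -5*-14)=-87, (-5*24 - 12*1)=-132, (12*24 - 5*24)=168, (5*10 - -35*24)=890, (-35*-23 - -29*10)=1095; twice the area = |1949| = 1949; area = 1949/2; answer 1949/2

1949/2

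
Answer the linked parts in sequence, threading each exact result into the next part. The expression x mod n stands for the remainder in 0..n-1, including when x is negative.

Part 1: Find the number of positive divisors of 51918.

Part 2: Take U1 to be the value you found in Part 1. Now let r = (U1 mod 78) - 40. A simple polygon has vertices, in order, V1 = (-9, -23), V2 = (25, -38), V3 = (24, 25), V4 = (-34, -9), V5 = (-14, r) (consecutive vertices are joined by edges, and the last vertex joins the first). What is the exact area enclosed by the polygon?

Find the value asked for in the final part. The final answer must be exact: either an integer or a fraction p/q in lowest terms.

Part 1: 51918 = 2 * 3 * 17 * 509; number of divisors = (1+1) * (1+1) * (1+1) * (1+1) = 16; answer 16
Part 2: U1 = 16; r = -24; cross terms: (-9*-38 - 25*-23)=917, (25*25 - 24*-38)=1537, (24*-9 - -34*25)=634, (-34*-24 - -14*-9)=690, (-14*-23 - -9*-24)=106; twice the area = |3884| = 3884; area = 1942; answer 1942

1942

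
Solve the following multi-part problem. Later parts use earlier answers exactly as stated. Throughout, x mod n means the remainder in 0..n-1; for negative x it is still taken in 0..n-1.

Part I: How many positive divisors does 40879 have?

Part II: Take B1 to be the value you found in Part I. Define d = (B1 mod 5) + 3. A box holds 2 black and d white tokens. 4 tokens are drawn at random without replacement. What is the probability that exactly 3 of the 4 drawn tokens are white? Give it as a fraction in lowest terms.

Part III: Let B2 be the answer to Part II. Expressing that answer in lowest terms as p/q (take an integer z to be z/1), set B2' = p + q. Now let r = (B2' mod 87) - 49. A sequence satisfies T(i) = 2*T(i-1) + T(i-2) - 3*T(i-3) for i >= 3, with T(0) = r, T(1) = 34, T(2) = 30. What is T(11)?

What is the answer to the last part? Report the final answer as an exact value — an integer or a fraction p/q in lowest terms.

Part I: 40879 is prime, so its only divisors are 1 and 40879; count = 2; answer 2
Part II: B1 = 2; d = 5; total draws C(7,4) = 35; favorable C(5,3)*C(2,1) = 20; P = 4/7; answer 4/7
Part III: B2 = 4/7; threaded value p + q = 11; r = -38; T(3) = 2*(30) + 1*(34) - 3*(-38) = 208; iterating: T(3)=208, T(4)=344, T(5)=806, T(6)=1332, T(7)=2438, T(8)=3790, T(9)=6022, T(10)=8520, T(11)=11692; answer 11692

11692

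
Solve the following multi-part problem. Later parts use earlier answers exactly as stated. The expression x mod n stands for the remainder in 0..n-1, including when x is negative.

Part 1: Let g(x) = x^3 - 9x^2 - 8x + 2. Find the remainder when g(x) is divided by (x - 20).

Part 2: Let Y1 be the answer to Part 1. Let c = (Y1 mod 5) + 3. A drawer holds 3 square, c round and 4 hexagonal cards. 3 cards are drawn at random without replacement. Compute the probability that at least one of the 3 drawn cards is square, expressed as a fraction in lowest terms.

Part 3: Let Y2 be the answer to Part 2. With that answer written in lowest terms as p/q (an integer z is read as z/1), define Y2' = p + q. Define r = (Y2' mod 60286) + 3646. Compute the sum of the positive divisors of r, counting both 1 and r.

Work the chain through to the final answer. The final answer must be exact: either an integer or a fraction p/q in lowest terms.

6552

Part 1: remainder = value at the root: 1*(20)^3 - 9*(20)^2 - 8*(20)^1 + 2 = (8000) + (-3600) + (-160) + (2) = 4242; answer 4242
Part 2: Y1 = 4242; c = 5; total draws C(12,3) = 220; complement C(9,3) = 84; favorable 220 - 84 = 136; P = 34/55; answer 34/55
Part 3: Y2 = 34/55; threaded value p + q = 89; r = 3735; 3735 = 3^2 * 5 * 83; sigma = (1 + 3 + 9) * (1 + 5) * (1 + 83) = 13 * 6 * 84 = 6552; answer 6552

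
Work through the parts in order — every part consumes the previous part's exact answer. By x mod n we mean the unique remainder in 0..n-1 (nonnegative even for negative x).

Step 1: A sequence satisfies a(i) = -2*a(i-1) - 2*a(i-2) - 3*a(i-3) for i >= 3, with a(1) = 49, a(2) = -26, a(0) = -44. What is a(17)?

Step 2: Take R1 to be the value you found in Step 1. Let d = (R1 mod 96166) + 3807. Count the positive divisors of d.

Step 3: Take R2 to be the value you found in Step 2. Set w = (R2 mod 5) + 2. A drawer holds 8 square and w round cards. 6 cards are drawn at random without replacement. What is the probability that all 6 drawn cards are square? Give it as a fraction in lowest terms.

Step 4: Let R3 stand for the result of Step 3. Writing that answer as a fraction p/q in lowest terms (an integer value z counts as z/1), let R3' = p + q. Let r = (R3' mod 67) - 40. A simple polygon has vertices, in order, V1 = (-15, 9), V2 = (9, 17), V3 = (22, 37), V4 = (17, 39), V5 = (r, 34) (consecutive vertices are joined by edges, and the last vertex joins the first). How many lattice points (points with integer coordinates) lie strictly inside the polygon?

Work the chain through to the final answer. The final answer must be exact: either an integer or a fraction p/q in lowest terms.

555

Step 1: a(3) = -2*(-26) - 2*(49) - 3*(-44) = 86; iterating: a(3)=86, a(4)=-267, a(5)=440, a(6)=-604, a(7)=1129, a(8)=-2370, a(9)=4294, a(10)=-7235, a(11)=12992, a(12)=-24396, a(13)=44513, a(14)=-79210, a(15)=142582, a(16)=-260283, a(17)=473032; answer 473032
Step 2: R1 = 473032; d = 92175; 92175 = 3 * 5^2 * 1229; number of divisors = (1+1) * (2+1) * (1+1) = 12; answer 12
Step 3: R2 = 12; w = 4; total draws C(12,6) = 924; favorable C(8,6) = 28; P = 1/33; answer 1/33
Step 4: R3 = 1/33; threaded value p + q = 34; r = -6; cross terms: (-15*17 - 9*9)=-336, (9*37 - 22*17)=-41, (22*39 - 17*37)=229, (17*34 - -6*39)=812, (-6*9 - -15*34)=456; twice the area = |1120| = 1120; area = 560; boundary points = 8 + 1 + 1 + 1 + 1 = 12; strictly interior points = area - boundary/2 + 1 = 555; answer 555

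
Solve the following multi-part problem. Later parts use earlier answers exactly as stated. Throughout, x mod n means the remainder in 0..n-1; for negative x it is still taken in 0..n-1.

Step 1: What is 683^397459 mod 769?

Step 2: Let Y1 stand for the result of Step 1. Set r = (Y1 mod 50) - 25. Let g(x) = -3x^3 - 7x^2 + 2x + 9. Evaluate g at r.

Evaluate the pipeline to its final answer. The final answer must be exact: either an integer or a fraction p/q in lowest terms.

1

Step 1: squarings mod 769: 683^1=683, 683^2=475, 683^4=308, 683^8=277, 683^16=598, 683^32=19, 683^64=361, 683^128=360, 683^256=408, 683^512=360, 683^1024=408, 683^2048=360, 683^4096=408, 683^8192=360, 683^16384=408, 683^32768=360, 683^65536=408, 683^131072=360, 683^262144=408; 683^397459 = 683^1 * 683^2 * 683^16 * 683^128 * 683^4096 * 683^131072 * 683^262144 = 523 (mod 769); answer 523
Step 2: Y1 = 523; r = -2; -3*(-2)^3 - 7*(-2)^2 + 2*(-2)^1 + 9 = (24) + (-28) + (-4) + (9) = 1; answer 1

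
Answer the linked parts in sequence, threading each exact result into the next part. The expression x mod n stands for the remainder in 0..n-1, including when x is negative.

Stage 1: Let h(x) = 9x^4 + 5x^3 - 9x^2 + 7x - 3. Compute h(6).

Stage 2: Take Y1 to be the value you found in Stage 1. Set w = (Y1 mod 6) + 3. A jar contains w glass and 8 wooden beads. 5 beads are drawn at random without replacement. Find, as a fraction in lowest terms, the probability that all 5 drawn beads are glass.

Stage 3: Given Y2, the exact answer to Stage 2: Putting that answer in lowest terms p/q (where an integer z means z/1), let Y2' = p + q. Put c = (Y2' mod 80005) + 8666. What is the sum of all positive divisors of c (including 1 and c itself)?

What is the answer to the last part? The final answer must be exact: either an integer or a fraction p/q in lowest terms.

17424

Stage 1: 9*(6)^4 + 5*(6)^3 - 9*(6)^2 + 7*(6)^1 - 3 = (11664) + (1080) + (-324) + (42) + (-3) = 12459; answer 12459
Stage 2: Y1 = 12459; w = 6; total draws C(14,5) = 2002; favorable C(6,5) = 6; P = 3/1001; answer 3/1001
Stage 3: Y2 = 3/1001; threaded value p + q = 1004; c = 9670; 9670 = 2 * 5 * 967; sigma = (1 + 2) * (1 + 5) * (1 + 967) = 3 * 6 * 968 = 17424; answer 17424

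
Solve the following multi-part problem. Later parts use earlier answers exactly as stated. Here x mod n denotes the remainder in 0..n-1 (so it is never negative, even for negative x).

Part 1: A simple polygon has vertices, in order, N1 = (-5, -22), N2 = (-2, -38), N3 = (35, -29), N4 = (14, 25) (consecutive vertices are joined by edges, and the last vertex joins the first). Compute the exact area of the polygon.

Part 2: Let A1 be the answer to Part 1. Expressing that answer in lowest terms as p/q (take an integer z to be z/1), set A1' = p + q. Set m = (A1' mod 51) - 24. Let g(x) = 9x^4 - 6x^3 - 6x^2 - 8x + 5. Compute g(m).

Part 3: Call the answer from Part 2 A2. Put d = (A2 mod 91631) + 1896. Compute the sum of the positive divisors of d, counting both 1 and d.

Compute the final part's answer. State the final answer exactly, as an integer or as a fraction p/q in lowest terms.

Part 1: cross terms: (-5*-38 - -2*-22)=146, (-2*-29 - 35*-38)=1388, (35*25 - 14*-29)=1281, (14*-22 - -5*25)=-183; twice the area = |2632| = 2632; area = 1316; answer 1316
Part 2: A1 = 1316; threaded value p + q = 1317; m = 18; 9*(18)^4 - 6*(18)^3 - 6*(18)^2 - 8*(18)^1 + 5 = (944784) + (-34992) + (-1944) + (-144) + (5) = 907709; answer 907709
Part 3: A2 = 907709; d = 84926; 84926 = 2 * 42463; sigma = (1 + 2) * (1 + 42463) = 3 * 42464 = 127392; answer 127392

127392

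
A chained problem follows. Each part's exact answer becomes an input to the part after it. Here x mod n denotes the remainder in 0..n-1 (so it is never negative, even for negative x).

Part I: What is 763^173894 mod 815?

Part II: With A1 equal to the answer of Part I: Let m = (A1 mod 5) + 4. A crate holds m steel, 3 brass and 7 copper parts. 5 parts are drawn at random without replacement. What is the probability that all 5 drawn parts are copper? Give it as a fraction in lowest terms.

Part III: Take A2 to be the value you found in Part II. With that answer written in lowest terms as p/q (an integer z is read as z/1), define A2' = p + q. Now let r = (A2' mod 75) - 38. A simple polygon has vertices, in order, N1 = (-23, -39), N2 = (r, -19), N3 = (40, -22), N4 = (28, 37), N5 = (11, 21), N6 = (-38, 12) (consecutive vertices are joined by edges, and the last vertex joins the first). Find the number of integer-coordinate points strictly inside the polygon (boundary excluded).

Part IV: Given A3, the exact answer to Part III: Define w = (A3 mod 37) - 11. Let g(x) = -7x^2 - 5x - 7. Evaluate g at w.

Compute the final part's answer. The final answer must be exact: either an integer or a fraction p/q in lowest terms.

-9

Part I: squarings mod 815: 763^1=763, 763^2=259, 763^4=251, 763^8=246, 763^16=206, 763^32=56, 763^64=691, 763^128=706, 763^256=471, 763^512=161, 763^1024=656, 763^2048=16, 763^4096=256, 763^8192=336, 763^16384=426, 763^32768=546, 763^65536=641, 763^131072=121; 763^173894 = 763^2 * 763^4 * 763^64 * 763^256 * 763^512 * 763^1024 * 763^8192 * 763^32768 * 763^131072 = 9 (mod 815); answer 9
Part II: A1 = 9; m = 8; total draws C(18,5) = 8568; favorable C(7,5) = 21; P = 1/408; answer 1/408
Part III: A2 = 1/408; threaded value p + q = 409; r = -4; cross terms: (-23*-19 - -4*-39)=281, (-4*-22 - 40*-19)=848, (40*37 - 28*-22)=2096, (28*21 - 11*37)=181, (11*12 - -38*21)=930, (-38*-39 - -23*12)=1758; twice the area = |6094| = 6094; area = 3047; boundary points = 1 + 1 + 1 + 1 + 1 + 3 = 8; strictly interior points = area - boundary/2 + 1 = 3044; answer 3044
Part IV: A3 = 3044; w = -1; -7*(-1)^2 - 5*(-1)^1 - 7 = (-7) + (5) + (-7) = -9; answer -9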